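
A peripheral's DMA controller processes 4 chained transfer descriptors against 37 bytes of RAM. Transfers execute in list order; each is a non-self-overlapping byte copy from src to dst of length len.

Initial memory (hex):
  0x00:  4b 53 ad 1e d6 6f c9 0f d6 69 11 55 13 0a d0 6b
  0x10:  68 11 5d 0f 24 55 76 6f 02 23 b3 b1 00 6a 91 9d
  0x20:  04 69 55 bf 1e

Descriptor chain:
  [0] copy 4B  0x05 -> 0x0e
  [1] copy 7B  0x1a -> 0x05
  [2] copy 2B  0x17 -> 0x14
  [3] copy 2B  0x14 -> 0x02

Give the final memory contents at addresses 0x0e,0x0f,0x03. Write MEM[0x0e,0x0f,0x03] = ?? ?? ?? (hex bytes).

  after D0: wrote 4B at 0x0e = 6fc90fd6
  after D1: wrote 7B at 0x05 = b3b1006a919d04
  after D2: wrote 2B at 0x14 = 6f02
  after D3: wrote 2B at 0x02 = 6f02
query mem[0x0e]=0x6f, mem[0x0f]=0xc9, mem[0x03]=0x02

MEM[0x0e,0x0f,0x03] = 6f c9 02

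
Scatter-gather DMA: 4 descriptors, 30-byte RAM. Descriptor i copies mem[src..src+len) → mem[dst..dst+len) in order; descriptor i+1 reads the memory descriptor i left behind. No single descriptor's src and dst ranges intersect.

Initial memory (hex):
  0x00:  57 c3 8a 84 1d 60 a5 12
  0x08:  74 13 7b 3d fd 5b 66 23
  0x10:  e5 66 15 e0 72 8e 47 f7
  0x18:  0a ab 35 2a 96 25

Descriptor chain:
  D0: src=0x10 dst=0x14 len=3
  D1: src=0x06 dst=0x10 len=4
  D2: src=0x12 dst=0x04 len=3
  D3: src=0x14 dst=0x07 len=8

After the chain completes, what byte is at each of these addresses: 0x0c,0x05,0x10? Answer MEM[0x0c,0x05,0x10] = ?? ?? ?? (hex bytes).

MEM[0x0c,0x05,0x10] = ab 13 a5

#0 dst[0x14+3] := {0xe5,0x66,0x15}
#1 dst[0x10+4] := {0xa5,0x12,0x74,0x13}
#2 dst[0x04+3] := {0x74,0x13,0xe5}
#3 dst[0x07+8] := {0xe5,0x66,0x15,0xf7,0x0a,0xab,0x35,0x2a}
query mem[0x0c]=0xab, mem[0x05]=0x13, mem[0x10]=0xa5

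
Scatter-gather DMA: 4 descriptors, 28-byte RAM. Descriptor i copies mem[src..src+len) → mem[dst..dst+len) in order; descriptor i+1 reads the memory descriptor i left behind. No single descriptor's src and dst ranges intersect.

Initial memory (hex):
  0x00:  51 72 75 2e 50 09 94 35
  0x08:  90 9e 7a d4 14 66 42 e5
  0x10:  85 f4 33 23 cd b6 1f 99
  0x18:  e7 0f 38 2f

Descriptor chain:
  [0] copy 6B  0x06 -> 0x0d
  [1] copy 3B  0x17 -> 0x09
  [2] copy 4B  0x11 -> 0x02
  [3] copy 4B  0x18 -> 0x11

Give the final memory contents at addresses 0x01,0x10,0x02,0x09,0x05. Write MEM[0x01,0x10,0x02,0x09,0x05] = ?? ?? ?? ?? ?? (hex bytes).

MEM[0x01,0x10,0x02,0x09,0x05] = 72 9e 7a 99 cd

  after D0: wrote 6B at 0x0d = 9435909e7ad4
  after D1: wrote 3B at 0x09 = 99e70f
  after D2: wrote 4B at 0x02 = 7ad423cd
  after D3: wrote 4B at 0x11 = e70f382f
query mem[0x01]=0x72, mem[0x10]=0x9e, mem[0x02]=0x7a, mem[0x09]=0x99, mem[0x05]=0xcd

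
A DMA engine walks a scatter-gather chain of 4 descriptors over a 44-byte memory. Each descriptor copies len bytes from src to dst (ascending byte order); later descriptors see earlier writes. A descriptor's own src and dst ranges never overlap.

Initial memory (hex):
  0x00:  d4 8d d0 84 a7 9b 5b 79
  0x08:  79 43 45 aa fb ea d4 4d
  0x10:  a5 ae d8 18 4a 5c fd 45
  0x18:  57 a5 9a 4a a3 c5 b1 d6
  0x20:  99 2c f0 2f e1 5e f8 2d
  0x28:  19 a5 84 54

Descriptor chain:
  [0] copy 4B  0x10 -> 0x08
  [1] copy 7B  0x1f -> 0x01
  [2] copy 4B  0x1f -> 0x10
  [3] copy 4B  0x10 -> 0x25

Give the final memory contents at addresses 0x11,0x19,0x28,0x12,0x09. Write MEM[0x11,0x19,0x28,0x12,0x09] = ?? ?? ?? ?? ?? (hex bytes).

D0: mem[0x08..0x0b] <- [a5 ae d8 18]
D1: mem[0x01..0x07] <- [d6 99 2c f0 2f e1 5e]
D2: mem[0x10..0x13] <- [d6 99 2c f0]
D3: mem[0x25..0x28] <- [d6 99 2c f0]
query mem[0x11]=0x99, mem[0x19]=0xa5, mem[0x28]=0xf0, mem[0x12]=0x2c, mem[0x09]=0xae

MEM[0x11,0x19,0x28,0x12,0x09] = 99 a5 f0 2c ae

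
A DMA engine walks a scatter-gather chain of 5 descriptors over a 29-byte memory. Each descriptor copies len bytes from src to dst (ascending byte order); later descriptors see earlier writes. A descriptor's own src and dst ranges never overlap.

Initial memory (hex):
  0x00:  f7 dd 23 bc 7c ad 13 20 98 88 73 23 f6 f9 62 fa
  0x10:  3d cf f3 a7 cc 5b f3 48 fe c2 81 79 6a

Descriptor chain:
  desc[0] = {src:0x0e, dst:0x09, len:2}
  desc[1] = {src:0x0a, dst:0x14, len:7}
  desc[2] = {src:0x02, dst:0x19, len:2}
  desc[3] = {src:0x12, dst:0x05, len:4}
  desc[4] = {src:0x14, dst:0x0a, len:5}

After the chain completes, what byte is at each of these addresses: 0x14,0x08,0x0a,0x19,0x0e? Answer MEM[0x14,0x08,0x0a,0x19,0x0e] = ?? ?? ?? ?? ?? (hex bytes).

D0: mem[0x09..0x0a] <- [62 fa]
D1: mem[0x14..0x1a] <- [fa 23 f6 f9 62 fa 3d]
D2: mem[0x19..0x1a] <- [23 bc]
D3: mem[0x05..0x08] <- [f3 a7 fa 23]
D4: mem[0x0a..0x0e] <- [fa 23 f6 f9 62]
query mem[0x14]=0xfa, mem[0x08]=0x23, mem[0x0a]=0xfa, mem[0x19]=0x23, mem[0x0e]=0x62

MEM[0x14,0x08,0x0a,0x19,0x0e] = fa 23 fa 23 62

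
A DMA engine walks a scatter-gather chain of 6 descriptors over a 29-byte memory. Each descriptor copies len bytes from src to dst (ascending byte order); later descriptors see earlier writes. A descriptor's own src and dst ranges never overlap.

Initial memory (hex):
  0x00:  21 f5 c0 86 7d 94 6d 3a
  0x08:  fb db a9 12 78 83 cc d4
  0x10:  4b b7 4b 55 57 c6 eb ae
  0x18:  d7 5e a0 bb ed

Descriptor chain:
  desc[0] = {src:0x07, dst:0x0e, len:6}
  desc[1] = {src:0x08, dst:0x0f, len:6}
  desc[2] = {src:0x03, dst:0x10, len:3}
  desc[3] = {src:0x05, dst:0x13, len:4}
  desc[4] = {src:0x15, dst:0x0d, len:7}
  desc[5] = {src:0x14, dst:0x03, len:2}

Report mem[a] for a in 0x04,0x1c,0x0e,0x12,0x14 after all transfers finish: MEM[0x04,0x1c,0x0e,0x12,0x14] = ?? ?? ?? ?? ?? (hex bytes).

[0] 0x07->0x0e len=6 : 3a fb db a9 12 78
[1] 0x08->0x0f len=6 : fb db a9 12 78 83
[2] 0x03->0x10 len=3 : 86 7d 94
[3] 0x05->0x13 len=4 : 94 6d 3a fb
[4] 0x15->0x0d len=7 : 3a fb ae d7 5e a0 bb
[5] 0x14->0x03 len=2 : 6d 3a
query mem[0x04]=0x3a, mem[0x1c]=0xed, mem[0x0e]=0xfb, mem[0x12]=0xa0, mem[0x14]=0x6d

MEM[0x04,0x1c,0x0e,0x12,0x14] = 3a ed fb a0 6d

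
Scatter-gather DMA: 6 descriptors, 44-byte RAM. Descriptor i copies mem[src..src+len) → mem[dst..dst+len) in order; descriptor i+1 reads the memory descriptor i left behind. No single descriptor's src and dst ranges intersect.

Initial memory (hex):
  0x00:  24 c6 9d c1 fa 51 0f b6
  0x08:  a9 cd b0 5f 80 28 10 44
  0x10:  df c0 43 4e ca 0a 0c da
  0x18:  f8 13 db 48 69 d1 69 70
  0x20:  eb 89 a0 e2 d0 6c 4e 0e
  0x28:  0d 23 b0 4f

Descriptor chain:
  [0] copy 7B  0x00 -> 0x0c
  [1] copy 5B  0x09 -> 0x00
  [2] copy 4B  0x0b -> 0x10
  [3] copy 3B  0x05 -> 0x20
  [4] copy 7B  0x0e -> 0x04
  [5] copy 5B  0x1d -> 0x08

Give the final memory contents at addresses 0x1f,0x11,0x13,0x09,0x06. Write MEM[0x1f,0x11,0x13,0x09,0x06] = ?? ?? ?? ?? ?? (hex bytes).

MEM[0x1f,0x11,0x13,0x09,0x06] = 70 24 9d 69 5f

[0] 0x00->0x0c len=7 : 24 c6 9d c1 fa 51 0f
[1] 0x09->0x00 len=5 : cd b0 5f 24 c6
[2] 0x0b->0x10 len=4 : 5f 24 c6 9d
[3] 0x05->0x20 len=3 : 51 0f b6
[4] 0x0e->0x04 len=7 : 9d c1 5f 24 c6 9d ca
[5] 0x1d->0x08 len=5 : d1 69 70 51 0f
query mem[0x1f]=0x70, mem[0x11]=0x24, mem[0x13]=0x9d, mem[0x09]=0x69, mem[0x06]=0x5f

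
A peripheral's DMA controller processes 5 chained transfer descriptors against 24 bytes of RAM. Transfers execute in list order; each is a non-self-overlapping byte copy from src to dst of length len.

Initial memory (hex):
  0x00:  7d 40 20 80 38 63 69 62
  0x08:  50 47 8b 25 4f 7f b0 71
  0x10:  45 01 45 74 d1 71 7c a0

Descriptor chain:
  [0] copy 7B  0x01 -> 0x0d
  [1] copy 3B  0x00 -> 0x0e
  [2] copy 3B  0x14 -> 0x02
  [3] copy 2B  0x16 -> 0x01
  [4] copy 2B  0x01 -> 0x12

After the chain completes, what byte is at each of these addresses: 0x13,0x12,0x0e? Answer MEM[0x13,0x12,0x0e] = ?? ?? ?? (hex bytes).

  after D0: wrote 7B at 0x0d = 40208038636962
  after D1: wrote 3B at 0x0e = 7d4020
  after D2: wrote 3B at 0x02 = d1717c
  after D3: wrote 2B at 0x01 = 7ca0
  after D4: wrote 2B at 0x12 = 7ca0
query mem[0x13]=0xa0, mem[0x12]=0x7c, mem[0x0e]=0x7d

MEM[0x13,0x12,0x0e] = a0 7c 7d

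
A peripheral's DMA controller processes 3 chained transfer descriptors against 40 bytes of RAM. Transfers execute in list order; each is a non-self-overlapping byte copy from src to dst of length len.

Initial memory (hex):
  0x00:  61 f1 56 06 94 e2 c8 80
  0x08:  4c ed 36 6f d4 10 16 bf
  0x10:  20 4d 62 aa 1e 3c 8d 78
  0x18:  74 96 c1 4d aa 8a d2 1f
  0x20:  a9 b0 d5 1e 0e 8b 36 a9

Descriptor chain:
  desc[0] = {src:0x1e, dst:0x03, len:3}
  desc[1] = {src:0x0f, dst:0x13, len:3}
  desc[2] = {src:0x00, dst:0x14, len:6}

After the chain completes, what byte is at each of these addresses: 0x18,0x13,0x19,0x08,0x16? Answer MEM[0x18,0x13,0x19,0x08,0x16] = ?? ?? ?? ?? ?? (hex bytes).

#0 dst[0x03+3] := {0xd2,0x1f,0xa9}
#1 dst[0x13+3] := {0xbf,0x20,0x4d}
#2 dst[0x14+6] := {0x61,0xf1,0x56,0xd2,0x1f,0xa9}
query mem[0x18]=0x1f, mem[0x13]=0xbf, mem[0x19]=0xa9, mem[0x08]=0x4c, mem[0x16]=0x56

MEM[0x18,0x13,0x19,0x08,0x16] = 1f bf a9 4c 56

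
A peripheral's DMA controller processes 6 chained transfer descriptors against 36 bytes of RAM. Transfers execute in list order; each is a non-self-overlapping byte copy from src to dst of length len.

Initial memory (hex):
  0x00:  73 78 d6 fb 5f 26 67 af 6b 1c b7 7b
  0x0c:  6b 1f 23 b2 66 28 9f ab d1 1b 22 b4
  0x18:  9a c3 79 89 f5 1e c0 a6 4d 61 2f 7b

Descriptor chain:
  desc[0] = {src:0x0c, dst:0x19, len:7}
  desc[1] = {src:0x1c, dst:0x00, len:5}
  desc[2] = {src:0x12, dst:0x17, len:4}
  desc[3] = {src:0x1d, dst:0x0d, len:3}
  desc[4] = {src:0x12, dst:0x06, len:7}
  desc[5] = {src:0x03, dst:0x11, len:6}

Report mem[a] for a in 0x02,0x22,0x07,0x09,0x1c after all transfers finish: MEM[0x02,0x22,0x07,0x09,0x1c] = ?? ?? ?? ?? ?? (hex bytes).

MEM[0x02,0x22,0x07,0x09,0x1c] = 28 2f ab 1b b2

  after D0: wrote 7B at 0x19 = 6b1f23b266289f
  after D1: wrote 5B at 0x00 = b266289f4d
  after D2: wrote 4B at 0x17 = 9fabd11b
  after D3: wrote 3B at 0x0d = 66289f
  after D4: wrote 7B at 0x06 = 9fabd11b229fab
  after D5: wrote 6B at 0x11 = 9f4d269fabd1
query mem[0x02]=0x28, mem[0x22]=0x2f, mem[0x07]=0xab, mem[0x09]=0x1b, mem[0x1c]=0xb2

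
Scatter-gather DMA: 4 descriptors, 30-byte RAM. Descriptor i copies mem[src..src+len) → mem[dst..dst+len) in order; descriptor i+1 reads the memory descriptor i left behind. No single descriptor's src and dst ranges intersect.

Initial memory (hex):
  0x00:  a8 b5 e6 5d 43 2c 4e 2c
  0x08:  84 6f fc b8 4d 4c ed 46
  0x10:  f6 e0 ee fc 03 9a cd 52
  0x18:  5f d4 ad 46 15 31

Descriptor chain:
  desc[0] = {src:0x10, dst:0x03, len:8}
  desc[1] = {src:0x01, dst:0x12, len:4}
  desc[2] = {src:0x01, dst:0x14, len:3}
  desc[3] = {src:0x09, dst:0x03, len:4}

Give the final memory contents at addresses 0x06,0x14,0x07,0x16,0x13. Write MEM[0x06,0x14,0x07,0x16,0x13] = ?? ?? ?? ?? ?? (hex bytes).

MEM[0x06,0x14,0x07,0x16,0x13] = 4d b5 03 f6 e6

[0] 0x10->0x03 len=8 : f6 e0 ee fc 03 9a cd 52
[1] 0x01->0x12 len=4 : b5 e6 f6 e0
[2] 0x01->0x14 len=3 : b5 e6 f6
[3] 0x09->0x03 len=4 : cd 52 b8 4d
query mem[0x06]=0x4d, mem[0x14]=0xb5, mem[0x07]=0x03, mem[0x16]=0xf6, mem[0x13]=0xe6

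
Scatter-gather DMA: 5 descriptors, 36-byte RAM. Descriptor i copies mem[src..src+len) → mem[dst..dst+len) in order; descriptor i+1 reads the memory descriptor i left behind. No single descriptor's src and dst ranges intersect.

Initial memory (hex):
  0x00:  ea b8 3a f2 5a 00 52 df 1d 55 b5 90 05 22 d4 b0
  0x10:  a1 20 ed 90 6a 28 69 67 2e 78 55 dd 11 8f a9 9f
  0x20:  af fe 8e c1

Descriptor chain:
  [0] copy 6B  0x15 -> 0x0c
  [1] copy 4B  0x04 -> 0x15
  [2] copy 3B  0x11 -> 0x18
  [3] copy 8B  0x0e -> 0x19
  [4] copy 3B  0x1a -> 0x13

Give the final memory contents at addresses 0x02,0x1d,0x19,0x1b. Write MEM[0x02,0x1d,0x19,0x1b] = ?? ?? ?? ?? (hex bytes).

MEM[0x02,0x1d,0x19,0x1b] = 3a ed 67 78

  after D0: wrote 6B at 0x0c = 2869672e7855
  after D1: wrote 4B at 0x15 = 5a0052df
  after D2: wrote 3B at 0x18 = 55ed90
  after D3: wrote 8B at 0x19 = 672e7855ed906a5a
  after D4: wrote 3B at 0x13 = 2e7855
query mem[0x02]=0x3a, mem[0x1d]=0xed, mem[0x19]=0x67, mem[0x1b]=0x78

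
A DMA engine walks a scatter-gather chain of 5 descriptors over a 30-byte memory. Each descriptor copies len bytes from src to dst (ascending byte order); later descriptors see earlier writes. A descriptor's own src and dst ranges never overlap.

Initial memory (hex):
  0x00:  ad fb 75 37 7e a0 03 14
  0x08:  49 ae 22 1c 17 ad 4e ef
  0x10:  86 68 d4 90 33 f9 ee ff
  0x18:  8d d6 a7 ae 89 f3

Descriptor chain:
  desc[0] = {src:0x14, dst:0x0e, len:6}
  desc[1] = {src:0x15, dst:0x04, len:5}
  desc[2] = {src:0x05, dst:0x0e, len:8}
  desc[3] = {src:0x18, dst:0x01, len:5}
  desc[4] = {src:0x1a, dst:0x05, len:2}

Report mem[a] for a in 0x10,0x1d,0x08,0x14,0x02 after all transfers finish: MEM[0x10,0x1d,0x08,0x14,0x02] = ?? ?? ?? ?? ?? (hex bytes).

MEM[0x10,0x1d,0x08,0x14,0x02] = 8d f3 d6 1c d6

#0 dst[0x0e+6] := {0x33,0xf9,0xee,0xff,0x8d,0xd6}
#1 dst[0x04+5] := {0xf9,0xee,0xff,0x8d,0xd6}
#2 dst[0x0e+8] := {0xee,0xff,0x8d,0xd6,0xae,0x22,0x1c,0x17}
#3 dst[0x01+5] := {0x8d,0xd6,0xa7,0xae,0x89}
#4 dst[0x05+2] := {0xa7,0xae}
query mem[0x10]=0x8d, mem[0x1d]=0xf3, mem[0x08]=0xd6, mem[0x14]=0x1c, mem[0x02]=0xd6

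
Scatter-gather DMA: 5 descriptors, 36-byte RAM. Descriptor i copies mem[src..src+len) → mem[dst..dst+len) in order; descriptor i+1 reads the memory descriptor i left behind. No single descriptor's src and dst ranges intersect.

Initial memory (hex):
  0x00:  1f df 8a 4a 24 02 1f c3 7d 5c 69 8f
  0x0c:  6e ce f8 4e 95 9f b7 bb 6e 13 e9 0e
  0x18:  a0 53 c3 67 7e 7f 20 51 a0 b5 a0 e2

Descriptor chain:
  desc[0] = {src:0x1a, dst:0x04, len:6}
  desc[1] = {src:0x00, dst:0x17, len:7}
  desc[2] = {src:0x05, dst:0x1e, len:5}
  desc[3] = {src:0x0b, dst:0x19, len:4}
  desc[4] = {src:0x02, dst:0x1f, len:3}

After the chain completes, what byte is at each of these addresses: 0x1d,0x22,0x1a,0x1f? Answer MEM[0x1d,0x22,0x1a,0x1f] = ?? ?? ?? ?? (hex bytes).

MEM[0x1d,0x22,0x1a,0x1f] = 7e 51 6e 8a

D0: mem[0x04..0x09] <- [c3 67 7e 7f 20 51]
D1: mem[0x17..0x1d] <- [1f df 8a 4a c3 67 7e]
D2: mem[0x1e..0x22] <- [67 7e 7f 20 51]
D3: mem[0x19..0x1c] <- [8f 6e ce f8]
D4: mem[0x1f..0x21] <- [8a 4a c3]
query mem[0x1d]=0x7e, mem[0x22]=0x51, mem[0x1a]=0x6e, mem[0x1f]=0x8a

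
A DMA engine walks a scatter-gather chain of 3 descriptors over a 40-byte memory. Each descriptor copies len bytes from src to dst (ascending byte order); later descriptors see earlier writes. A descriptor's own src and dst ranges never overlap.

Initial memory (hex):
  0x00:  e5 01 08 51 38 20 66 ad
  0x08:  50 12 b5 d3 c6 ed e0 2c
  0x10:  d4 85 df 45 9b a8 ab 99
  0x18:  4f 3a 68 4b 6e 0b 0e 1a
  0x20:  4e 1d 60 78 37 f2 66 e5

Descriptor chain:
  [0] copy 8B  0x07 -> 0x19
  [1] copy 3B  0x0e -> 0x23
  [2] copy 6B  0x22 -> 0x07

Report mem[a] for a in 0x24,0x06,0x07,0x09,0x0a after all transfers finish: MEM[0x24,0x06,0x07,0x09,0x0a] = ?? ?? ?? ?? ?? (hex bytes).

MEM[0x24,0x06,0x07,0x09,0x0a] = 2c 66 60 2c d4

  after D0: wrote 8B at 0x19 = ad5012b5d3c6ede0
  after D1: wrote 3B at 0x23 = e02cd4
  after D2: wrote 6B at 0x07 = 60e02cd466e5
query mem[0x24]=0x2c, mem[0x06]=0x66, mem[0x07]=0x60, mem[0x09]=0x2c, mem[0x0a]=0xd4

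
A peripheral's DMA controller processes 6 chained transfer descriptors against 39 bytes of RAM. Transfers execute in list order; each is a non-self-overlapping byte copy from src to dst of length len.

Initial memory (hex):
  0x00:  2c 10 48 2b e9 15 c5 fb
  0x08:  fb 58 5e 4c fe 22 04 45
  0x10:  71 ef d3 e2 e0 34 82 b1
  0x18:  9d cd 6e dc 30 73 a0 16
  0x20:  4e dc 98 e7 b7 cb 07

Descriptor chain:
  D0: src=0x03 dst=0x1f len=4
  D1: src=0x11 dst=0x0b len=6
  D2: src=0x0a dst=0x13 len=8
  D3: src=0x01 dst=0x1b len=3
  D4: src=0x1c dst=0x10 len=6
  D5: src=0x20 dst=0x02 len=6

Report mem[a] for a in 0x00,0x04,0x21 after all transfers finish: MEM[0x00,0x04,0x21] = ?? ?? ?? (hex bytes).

D0: mem[0x1f..0x22] <- [2b e9 15 c5]
D1: mem[0x0b..0x10] <- [ef d3 e2 e0 34 82]
D2: mem[0x13..0x1a] <- [5e ef d3 e2 e0 34 82 ef]
D3: mem[0x1b..0x1d] <- [10 48 2b]
D4: mem[0x10..0x15] <- [48 2b a0 2b e9 15]
D5: mem[0x02..0x07] <- [e9 15 c5 e7 b7 cb]
query mem[0x00]=0x2c, mem[0x04]=0xc5, mem[0x21]=0x15

MEM[0x00,0x04,0x21] = 2c c5 15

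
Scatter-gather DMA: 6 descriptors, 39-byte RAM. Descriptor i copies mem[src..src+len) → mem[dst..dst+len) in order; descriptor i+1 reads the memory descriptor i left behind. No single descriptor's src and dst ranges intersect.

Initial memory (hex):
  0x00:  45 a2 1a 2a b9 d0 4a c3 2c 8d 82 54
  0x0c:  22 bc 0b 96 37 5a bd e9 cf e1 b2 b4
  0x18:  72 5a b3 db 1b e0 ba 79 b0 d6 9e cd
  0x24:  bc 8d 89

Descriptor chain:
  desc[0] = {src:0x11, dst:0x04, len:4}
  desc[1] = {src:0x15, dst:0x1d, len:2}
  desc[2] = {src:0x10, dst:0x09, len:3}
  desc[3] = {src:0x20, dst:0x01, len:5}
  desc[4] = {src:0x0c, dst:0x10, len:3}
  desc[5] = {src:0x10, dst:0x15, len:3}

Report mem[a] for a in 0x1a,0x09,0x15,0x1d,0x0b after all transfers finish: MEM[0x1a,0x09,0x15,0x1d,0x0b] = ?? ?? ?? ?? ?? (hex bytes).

[0] 0x11->0x04 len=4 : 5a bd e9 cf
[1] 0x15->0x1d len=2 : e1 b2
[2] 0x10->0x09 len=3 : 37 5a bd
[3] 0x20->0x01 len=5 : b0 d6 9e cd bc
[4] 0x0c->0x10 len=3 : 22 bc 0b
[5] 0x10->0x15 len=3 : 22 bc 0b
query mem[0x1a]=0xb3, mem[0x09]=0x37, mem[0x15]=0x22, mem[0x1d]=0xe1, mem[0x0b]=0xbd

MEM[0x1a,0x09,0x15,0x1d,0x0b] = b3 37 22 e1 bd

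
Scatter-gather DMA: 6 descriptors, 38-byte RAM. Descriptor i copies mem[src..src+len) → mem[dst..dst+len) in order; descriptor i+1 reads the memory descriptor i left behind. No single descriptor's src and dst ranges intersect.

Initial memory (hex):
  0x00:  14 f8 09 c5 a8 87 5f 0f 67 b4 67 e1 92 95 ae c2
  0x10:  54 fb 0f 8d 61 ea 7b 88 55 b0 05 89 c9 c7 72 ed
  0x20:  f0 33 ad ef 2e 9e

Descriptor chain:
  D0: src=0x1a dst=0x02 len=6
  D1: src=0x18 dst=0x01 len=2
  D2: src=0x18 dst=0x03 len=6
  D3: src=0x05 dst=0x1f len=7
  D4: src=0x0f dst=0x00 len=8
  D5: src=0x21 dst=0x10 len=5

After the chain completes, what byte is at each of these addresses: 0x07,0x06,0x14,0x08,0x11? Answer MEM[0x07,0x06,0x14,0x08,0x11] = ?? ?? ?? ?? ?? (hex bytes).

D0: mem[0x02..0x07] <- [05 89 c9 c7 72 ed]
D1: mem[0x01..0x02] <- [55 b0]
D2: mem[0x03..0x08] <- [55 b0 05 89 c9 c7]
D3: mem[0x1f..0x25] <- [05 89 c9 c7 b4 67 e1]
D4: mem[0x00..0x07] <- [c2 54 fb 0f 8d 61 ea 7b]
D5: mem[0x10..0x14] <- [c9 c7 b4 67 e1]
query mem[0x07]=0x7b, mem[0x06]=0xea, mem[0x14]=0xe1, mem[0x08]=0xc7, mem[0x11]=0xc7

MEM[0x07,0x06,0x14,0x08,0x11] = 7b ea e1 c7 c7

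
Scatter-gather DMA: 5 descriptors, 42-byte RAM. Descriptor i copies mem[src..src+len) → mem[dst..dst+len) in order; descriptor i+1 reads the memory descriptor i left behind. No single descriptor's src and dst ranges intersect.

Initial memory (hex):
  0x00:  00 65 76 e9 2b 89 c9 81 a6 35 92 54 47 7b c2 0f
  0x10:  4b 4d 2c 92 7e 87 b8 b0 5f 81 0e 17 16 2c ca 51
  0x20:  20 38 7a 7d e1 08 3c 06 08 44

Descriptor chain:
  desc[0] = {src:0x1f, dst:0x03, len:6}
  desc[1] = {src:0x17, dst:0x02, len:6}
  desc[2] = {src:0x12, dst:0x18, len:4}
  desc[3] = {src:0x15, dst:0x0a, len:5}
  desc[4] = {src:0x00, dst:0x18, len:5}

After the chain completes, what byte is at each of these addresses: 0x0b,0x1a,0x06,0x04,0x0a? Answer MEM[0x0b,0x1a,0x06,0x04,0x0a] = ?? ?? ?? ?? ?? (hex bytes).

MEM[0x0b,0x1a,0x06,0x04,0x0a] = b8 b0 17 81 87

#0 dst[0x03+6] := {0x51,0x20,0x38,0x7a,0x7d,0xe1}
#1 dst[0x02+6] := {0xb0,0x5f,0x81,0x0e,0x17,0x16}
#2 dst[0x18+4] := {0x2c,0x92,0x7e,0x87}
#3 dst[0x0a+5] := {0x87,0xb8,0xb0,0x2c,0x92}
#4 dst[0x18+5] := {0x00,0x65,0xb0,0x5f,0x81}
query mem[0x0b]=0xb8, mem[0x1a]=0xb0, mem[0x06]=0x17, mem[0x04]=0x81, mem[0x0a]=0x87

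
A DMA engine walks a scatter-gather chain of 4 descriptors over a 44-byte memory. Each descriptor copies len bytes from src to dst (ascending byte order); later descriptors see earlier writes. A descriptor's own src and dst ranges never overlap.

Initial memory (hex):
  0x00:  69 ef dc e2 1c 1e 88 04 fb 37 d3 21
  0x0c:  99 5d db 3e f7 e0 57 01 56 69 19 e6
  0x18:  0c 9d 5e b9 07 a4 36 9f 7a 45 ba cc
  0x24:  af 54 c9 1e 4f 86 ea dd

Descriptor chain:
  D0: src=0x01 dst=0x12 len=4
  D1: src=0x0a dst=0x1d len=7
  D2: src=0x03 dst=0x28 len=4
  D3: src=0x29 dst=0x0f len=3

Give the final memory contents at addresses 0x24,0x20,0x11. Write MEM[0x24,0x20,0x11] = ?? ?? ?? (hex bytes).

MEM[0x24,0x20,0x11] = af 5d 88

#0 dst[0x12+4] := {0xef,0xdc,0xe2,0x1c}
#1 dst[0x1d+7] := {0xd3,0x21,0x99,0x5d,0xdb,0x3e,0xf7}
#2 dst[0x28+4] := {0xe2,0x1c,0x1e,0x88}
#3 dst[0x0f+3] := {0x1c,0x1e,0x88}
query mem[0x24]=0xaf, mem[0x20]=0x5d, mem[0x11]=0x88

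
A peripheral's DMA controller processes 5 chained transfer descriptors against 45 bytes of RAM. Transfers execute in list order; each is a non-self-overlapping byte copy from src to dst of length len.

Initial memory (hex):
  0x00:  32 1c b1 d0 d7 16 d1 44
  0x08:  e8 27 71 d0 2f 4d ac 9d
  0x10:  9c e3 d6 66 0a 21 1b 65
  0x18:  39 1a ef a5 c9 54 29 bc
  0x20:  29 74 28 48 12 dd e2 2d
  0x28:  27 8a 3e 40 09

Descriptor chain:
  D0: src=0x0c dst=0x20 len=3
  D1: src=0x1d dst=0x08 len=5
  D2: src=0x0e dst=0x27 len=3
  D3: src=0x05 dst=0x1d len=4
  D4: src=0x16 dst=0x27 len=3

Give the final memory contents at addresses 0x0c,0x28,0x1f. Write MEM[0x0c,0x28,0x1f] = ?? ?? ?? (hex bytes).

D0: mem[0x20..0x22] <- [2f 4d ac]
D1: mem[0x08..0x0c] <- [54 29 bc 2f 4d]
D2: mem[0x27..0x29] <- [ac 9d 9c]
D3: mem[0x1d..0x20] <- [16 d1 44 54]
D4: mem[0x27..0x29] <- [1b 65 39]
query mem[0x0c]=0x4d, mem[0x28]=0x65, mem[0x1f]=0x44

MEM[0x0c,0x28,0x1f] = 4d 65 44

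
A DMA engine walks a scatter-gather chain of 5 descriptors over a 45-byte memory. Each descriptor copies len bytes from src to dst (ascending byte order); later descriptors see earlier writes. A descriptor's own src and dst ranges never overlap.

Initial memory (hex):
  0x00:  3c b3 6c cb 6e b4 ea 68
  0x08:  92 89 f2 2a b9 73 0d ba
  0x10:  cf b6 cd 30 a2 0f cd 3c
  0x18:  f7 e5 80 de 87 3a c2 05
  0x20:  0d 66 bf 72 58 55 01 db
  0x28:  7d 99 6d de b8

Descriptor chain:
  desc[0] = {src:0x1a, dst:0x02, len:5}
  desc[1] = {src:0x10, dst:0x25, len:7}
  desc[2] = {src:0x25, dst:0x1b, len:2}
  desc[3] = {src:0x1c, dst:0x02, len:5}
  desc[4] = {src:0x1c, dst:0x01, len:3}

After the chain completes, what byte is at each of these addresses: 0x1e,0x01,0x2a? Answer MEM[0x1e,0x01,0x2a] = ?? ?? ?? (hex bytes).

MEM[0x1e,0x01,0x2a] = c2 b6 0f

#0 dst[0x02+5] := {0x80,0xde,0x87,0x3a,0xc2}
#1 dst[0x25+7] := {0xcf,0xb6,0xcd,0x30,0xa2,0x0f,0xcd}
#2 dst[0x1b+2] := {0xcf,0xb6}
#3 dst[0x02+5] := {0xb6,0x3a,0xc2,0x05,0x0d}
#4 dst[0x01+3] := {0xb6,0x3a,0xc2}
query mem[0x1e]=0xc2, mem[0x01]=0xb6, mem[0x2a]=0x0f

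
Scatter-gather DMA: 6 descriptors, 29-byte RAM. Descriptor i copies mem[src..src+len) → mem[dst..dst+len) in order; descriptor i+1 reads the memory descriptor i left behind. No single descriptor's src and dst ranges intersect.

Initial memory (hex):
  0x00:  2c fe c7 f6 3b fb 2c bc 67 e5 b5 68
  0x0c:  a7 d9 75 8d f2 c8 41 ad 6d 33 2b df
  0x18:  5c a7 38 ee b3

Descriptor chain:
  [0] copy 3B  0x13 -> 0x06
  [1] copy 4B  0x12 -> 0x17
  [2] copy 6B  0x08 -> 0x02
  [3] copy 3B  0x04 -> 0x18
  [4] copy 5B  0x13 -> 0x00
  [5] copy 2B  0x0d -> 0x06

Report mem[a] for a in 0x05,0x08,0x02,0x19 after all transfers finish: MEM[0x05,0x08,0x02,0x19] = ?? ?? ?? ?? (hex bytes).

#0 dst[0x06+3] := {0xad,0x6d,0x33}
#1 dst[0x17+4] := {0x41,0xad,0x6d,0x33}
#2 dst[0x02+6] := {0x33,0xe5,0xb5,0x68,0xa7,0xd9}
#3 dst[0x18+3] := {0xb5,0x68,0xa7}
#4 dst[0x00+5] := {0xad,0x6d,0x33,0x2b,0x41}
#5 dst[0x06+2] := {0xd9,0x75}
query mem[0x05]=0x68, mem[0x08]=0x33, mem[0x02]=0x33, mem[0x19]=0x68

MEM[0x05,0x08,0x02,0x19] = 68 33 33 68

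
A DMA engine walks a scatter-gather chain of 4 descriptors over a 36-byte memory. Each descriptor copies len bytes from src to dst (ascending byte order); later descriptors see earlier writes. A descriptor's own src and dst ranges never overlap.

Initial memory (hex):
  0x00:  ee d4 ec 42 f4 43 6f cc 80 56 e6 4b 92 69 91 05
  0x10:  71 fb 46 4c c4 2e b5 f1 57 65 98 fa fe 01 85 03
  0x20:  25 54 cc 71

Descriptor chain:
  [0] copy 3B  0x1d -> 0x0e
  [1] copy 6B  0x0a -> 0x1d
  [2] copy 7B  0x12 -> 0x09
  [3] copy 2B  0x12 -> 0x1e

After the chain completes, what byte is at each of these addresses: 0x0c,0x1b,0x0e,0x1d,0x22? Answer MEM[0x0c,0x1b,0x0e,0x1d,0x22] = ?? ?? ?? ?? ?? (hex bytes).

#0 dst[0x0e+3] := {0x01,0x85,0x03}
#1 dst[0x1d+6] := {0xe6,0x4b,0x92,0x69,0x01,0x85}
#2 dst[0x09+7] := {0x46,0x4c,0xc4,0x2e,0xb5,0xf1,0x57}
#3 dst[0x1e+2] := {0x46,0x4c}
query mem[0x0c]=0x2e, mem[0x1b]=0xfa, mem[0x0e]=0xf1, mem[0x1d]=0xe6, mem[0x22]=0x85

MEM[0x0c,0x1b,0x0e,0x1d,0x22] = 2e fa f1 e6 85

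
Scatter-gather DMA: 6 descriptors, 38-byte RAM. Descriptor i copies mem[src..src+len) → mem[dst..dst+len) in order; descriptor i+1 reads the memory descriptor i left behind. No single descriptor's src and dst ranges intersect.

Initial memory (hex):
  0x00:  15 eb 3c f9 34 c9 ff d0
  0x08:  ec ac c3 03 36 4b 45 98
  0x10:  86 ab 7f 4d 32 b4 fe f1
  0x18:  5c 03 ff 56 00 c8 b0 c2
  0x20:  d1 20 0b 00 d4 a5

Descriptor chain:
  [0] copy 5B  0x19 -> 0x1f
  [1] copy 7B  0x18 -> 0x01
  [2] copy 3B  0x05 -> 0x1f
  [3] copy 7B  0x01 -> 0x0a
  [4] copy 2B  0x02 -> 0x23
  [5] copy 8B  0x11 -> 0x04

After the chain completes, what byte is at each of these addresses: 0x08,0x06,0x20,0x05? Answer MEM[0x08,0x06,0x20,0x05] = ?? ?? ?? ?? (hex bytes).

#0 dst[0x1f+5] := {0x03,0xff,0x56,0x00,0xc8}
#1 dst[0x01+7] := {0x5c,0x03,0xff,0x56,0x00,0xc8,0xb0}
#2 dst[0x1f+3] := {0x00,0xc8,0xb0}
#3 dst[0x0a+7] := {0x5c,0x03,0xff,0x56,0x00,0xc8,0xb0}
#4 dst[0x23+2] := {0x03,0xff}
#5 dst[0x04+8] := {0xab,0x7f,0x4d,0x32,0xb4,0xfe,0xf1,0x5c}
query mem[0x08]=0xb4, mem[0x06]=0x4d, mem[0x20]=0xc8, mem[0x05]=0x7f

MEM[0x08,0x06,0x20,0x05] = b4 4d c8 7f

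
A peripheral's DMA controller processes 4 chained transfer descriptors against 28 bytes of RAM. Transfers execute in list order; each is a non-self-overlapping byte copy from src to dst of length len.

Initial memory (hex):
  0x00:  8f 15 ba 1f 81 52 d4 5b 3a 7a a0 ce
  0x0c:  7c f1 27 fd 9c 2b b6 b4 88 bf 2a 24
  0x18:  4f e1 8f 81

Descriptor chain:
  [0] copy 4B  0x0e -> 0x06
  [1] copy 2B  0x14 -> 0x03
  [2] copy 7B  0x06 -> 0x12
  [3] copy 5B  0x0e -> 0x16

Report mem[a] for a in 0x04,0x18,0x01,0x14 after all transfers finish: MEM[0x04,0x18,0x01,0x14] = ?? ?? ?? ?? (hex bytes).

#0 dst[0x06+4] := {0x27,0xfd,0x9c,0x2b}
#1 dst[0x03+2] := {0x88,0xbf}
#2 dst[0x12+7] := {0x27,0xfd,0x9c,0x2b,0xa0,0xce,0x7c}
#3 dst[0x16+5] := {0x27,0xfd,0x9c,0x2b,0x27}
query mem[0x04]=0xbf, mem[0x18]=0x9c, mem[0x01]=0x15, mem[0x14]=0x9c

MEM[0x04,0x18,0x01,0x14] = bf 9c 15 9c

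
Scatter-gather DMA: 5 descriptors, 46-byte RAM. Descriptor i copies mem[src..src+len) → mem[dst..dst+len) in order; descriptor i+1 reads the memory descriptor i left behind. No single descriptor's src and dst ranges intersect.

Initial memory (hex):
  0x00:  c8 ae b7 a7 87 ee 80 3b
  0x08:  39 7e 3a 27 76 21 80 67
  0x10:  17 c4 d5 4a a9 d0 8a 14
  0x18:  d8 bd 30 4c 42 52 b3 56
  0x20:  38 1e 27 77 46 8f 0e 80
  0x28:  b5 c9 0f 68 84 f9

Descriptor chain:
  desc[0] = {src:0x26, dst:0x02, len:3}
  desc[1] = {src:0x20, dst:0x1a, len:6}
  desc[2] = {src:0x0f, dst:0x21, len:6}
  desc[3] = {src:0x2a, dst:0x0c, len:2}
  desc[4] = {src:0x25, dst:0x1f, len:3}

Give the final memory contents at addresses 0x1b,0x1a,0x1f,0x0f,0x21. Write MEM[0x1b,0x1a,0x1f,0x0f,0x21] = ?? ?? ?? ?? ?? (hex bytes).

MEM[0x1b,0x1a,0x1f,0x0f,0x21] = 1e 38 4a 67 80

[0] 0x26->0x02 len=3 : 0e 80 b5
[1] 0x20->0x1a len=6 : 38 1e 27 77 46 8f
[2] 0x0f->0x21 len=6 : 67 17 c4 d5 4a a9
[3] 0x2a->0x0c len=2 : 0f 68
[4] 0x25->0x1f len=3 : 4a a9 80
query mem[0x1b]=0x1e, mem[0x1a]=0x38, mem[0x1f]=0x4a, mem[0x0f]=0x67, mem[0x21]=0x80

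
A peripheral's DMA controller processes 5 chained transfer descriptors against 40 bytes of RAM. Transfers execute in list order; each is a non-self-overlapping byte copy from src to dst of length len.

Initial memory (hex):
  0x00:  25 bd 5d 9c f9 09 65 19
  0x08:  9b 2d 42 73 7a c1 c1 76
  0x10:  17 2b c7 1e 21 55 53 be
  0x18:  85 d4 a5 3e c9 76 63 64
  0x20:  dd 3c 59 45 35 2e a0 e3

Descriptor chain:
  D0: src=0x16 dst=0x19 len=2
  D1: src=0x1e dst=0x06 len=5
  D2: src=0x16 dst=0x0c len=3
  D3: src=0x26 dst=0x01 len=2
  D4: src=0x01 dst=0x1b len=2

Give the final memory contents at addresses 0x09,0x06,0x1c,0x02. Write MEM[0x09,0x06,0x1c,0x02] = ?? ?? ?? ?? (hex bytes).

MEM[0x09,0x06,0x1c,0x02] = 3c 63 e3 e3

[0] 0x16->0x19 len=2 : 53 be
[1] 0x1e->0x06 len=5 : 63 64 dd 3c 59
[2] 0x16->0x0c len=3 : 53 be 85
[3] 0x26->0x01 len=2 : a0 e3
[4] 0x01->0x1b len=2 : a0 e3
query mem[0x09]=0x3c, mem[0x06]=0x63, mem[0x1c]=0xe3, mem[0x02]=0xe3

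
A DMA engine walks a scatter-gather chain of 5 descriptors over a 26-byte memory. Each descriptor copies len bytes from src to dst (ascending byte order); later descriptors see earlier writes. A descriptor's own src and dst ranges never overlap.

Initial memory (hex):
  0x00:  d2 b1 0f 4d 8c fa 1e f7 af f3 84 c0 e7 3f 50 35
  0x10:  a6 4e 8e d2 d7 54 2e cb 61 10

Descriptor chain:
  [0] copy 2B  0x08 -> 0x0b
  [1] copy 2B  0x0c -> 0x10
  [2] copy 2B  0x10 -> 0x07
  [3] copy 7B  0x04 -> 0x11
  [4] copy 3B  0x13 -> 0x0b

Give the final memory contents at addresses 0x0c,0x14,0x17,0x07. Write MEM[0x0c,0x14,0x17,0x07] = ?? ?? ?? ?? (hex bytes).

MEM[0x0c,0x14,0x17,0x07] = f3 f3 84 f3

#0 dst[0x0b+2] := {0xaf,0xf3}
#1 dst[0x10+2] := {0xf3,0x3f}
#2 dst[0x07+2] := {0xf3,0x3f}
#3 dst[0x11+7] := {0x8c,0xfa,0x1e,0xf3,0x3f,0xf3,0x84}
#4 dst[0x0b+3] := {0x1e,0xf3,0x3f}
query mem[0x0c]=0xf3, mem[0x14]=0xf3, mem[0x17]=0x84, mem[0x07]=0xf3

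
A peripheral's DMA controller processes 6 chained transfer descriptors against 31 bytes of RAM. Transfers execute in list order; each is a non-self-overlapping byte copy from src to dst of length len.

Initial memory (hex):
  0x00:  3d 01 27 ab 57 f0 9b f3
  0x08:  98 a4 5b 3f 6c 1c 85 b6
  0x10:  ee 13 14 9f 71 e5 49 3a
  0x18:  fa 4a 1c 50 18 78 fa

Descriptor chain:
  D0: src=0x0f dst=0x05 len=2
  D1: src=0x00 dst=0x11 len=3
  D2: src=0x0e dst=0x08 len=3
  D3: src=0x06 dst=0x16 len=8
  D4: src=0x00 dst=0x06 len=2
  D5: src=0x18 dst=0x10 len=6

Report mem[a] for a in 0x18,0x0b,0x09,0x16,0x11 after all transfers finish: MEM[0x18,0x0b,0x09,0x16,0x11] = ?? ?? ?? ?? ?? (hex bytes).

MEM[0x18,0x0b,0x09,0x16,0x11] = 85 3f b6 ee b6

  after D0: wrote 2B at 0x05 = b6ee
  after D1: wrote 3B at 0x11 = 3d0127
  after D2: wrote 3B at 0x08 = 85b6ee
  after D3: wrote 8B at 0x16 = eef385b6ee3f6c1c
  after D4: wrote 2B at 0x06 = 3d01
  after D5: wrote 6B at 0x10 = 85b6ee3f6c1c
query mem[0x18]=0x85, mem[0x0b]=0x3f, mem[0x09]=0xb6, mem[0x16]=0xee, mem[0x11]=0xb6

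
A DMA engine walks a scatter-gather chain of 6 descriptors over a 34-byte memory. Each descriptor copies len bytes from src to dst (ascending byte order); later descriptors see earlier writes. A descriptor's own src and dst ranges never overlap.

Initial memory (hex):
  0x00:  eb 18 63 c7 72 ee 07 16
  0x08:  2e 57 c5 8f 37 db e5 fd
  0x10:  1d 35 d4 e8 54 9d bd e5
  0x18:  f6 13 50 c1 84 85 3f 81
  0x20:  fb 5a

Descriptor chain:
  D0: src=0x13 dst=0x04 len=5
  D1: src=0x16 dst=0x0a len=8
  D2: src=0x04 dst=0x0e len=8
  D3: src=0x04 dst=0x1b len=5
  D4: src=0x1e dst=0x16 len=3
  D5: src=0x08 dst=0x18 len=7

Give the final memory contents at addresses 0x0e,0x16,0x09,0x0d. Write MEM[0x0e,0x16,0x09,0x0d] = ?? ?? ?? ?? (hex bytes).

MEM[0x0e,0x16,0x09,0x0d] = e8 bd 57 13

#0 dst[0x04+5] := {0xe8,0x54,0x9d,0xbd,0xe5}
#1 dst[0x0a+8] := {0xbd,0xe5,0xf6,0x13,0x50,0xc1,0x84,0x85}
#2 dst[0x0e+8] := {0xe8,0x54,0x9d,0xbd,0xe5,0x57,0xbd,0xe5}
#3 dst[0x1b+5] := {0xe8,0x54,0x9d,0xbd,0xe5}
#4 dst[0x16+3] := {0xbd,0xe5,0xfb}
#5 dst[0x18+7] := {0xe5,0x57,0xbd,0xe5,0xf6,0x13,0xe8}
query mem[0x0e]=0xe8, mem[0x16]=0xbd, mem[0x09]=0x57, mem[0x0d]=0x13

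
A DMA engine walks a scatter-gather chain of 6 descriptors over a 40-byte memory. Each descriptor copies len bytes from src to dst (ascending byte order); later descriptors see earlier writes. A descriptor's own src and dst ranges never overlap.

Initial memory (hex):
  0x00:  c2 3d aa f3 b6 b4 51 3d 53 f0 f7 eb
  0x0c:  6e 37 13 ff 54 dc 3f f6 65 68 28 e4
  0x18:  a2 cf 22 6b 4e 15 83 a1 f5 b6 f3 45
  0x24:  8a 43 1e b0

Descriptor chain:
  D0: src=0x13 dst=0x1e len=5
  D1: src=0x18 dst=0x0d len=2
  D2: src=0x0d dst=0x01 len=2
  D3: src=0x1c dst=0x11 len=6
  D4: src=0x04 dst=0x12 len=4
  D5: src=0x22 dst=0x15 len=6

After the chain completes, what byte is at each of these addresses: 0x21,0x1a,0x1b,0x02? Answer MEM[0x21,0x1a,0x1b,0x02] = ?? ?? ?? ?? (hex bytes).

D0: mem[0x1e..0x22] <- [f6 65 68 28 e4]
D1: mem[0x0d..0x0e] <- [a2 cf]
D2: mem[0x01..0x02] <- [a2 cf]
D3: mem[0x11..0x16] <- [4e 15 f6 65 68 28]
D4: mem[0x12..0x15] <- [b6 b4 51 3d]
D5: mem[0x15..0x1a] <- [e4 45 8a 43 1e b0]
query mem[0x21]=0x28, mem[0x1a]=0xb0, mem[0x1b]=0x6b, mem[0x02]=0xcf

MEM[0x21,0x1a,0x1b,0x02] = 28 b0 6b cf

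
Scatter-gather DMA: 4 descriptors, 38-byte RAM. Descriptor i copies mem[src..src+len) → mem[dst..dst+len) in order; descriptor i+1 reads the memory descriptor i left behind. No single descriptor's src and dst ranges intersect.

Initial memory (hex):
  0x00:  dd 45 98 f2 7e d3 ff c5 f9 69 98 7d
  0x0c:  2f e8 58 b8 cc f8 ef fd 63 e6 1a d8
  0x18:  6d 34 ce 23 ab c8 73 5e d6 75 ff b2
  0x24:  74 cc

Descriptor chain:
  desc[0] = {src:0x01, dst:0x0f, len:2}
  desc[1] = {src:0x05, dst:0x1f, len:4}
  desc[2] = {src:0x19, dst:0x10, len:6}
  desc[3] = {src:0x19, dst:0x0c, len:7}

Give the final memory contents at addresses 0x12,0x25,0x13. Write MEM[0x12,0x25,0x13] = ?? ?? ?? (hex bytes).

D0: mem[0x0f..0x10] <- [45 98]
D1: mem[0x1f..0x22] <- [d3 ff c5 f9]
D2: mem[0x10..0x15] <- [34 ce 23 ab c8 73]
D3: mem[0x0c..0x12] <- [34 ce 23 ab c8 73 d3]
query mem[0x12]=0xd3, mem[0x25]=0xcc, mem[0x13]=0xab

MEM[0x12,0x25,0x13] = d3 cc ab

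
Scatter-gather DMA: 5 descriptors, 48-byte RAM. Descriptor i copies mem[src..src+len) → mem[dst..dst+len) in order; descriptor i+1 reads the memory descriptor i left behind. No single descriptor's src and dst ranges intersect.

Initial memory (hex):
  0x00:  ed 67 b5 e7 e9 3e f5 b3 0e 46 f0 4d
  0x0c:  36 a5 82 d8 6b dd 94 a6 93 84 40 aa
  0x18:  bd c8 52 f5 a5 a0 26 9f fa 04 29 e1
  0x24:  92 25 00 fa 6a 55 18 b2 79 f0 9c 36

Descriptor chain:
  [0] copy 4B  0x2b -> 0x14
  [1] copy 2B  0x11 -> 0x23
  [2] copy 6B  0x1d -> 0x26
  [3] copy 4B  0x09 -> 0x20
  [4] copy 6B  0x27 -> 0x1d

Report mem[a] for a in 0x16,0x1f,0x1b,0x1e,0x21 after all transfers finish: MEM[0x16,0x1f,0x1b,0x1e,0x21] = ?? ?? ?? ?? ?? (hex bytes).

MEM[0x16,0x1f,0x1b,0x1e,0x21] = f0 fa f5 9f 29

#0 dst[0x14+4] := {0xb2,0x79,0xf0,0x9c}
#1 dst[0x23+2] := {0xdd,0x94}
#2 dst[0x26+6] := {0xa0,0x26,0x9f,0xfa,0x04,0x29}
#3 dst[0x20+4] := {0x46,0xf0,0x4d,0x36}
#4 dst[0x1d+6] := {0x26,0x9f,0xfa,0x04,0x29,0x79}
query mem[0x16]=0xf0, mem[0x1f]=0xfa, mem[0x1b]=0xf5, mem[0x1e]=0x9f, mem[0x21]=0x29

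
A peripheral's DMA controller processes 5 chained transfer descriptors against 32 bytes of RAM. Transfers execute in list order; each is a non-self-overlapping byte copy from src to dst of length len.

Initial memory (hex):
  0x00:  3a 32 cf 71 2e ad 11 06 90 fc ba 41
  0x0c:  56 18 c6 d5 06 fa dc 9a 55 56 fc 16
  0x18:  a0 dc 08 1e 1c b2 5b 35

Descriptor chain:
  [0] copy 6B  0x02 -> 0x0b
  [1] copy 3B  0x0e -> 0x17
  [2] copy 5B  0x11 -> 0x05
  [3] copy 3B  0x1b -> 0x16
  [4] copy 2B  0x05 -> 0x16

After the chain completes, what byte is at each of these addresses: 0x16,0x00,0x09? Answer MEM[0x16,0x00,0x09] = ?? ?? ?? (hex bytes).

[0] 0x02->0x0b len=6 : cf 71 2e ad 11 06
[1] 0x0e->0x17 len=3 : ad 11 06
[2] 0x11->0x05 len=5 : fa dc 9a 55 56
[3] 0x1b->0x16 len=3 : 1e 1c b2
[4] 0x05->0x16 len=2 : fa dc
query mem[0x16]=0xfa, mem[0x00]=0x3a, mem[0x09]=0x56

MEM[0x16,0x00,0x09] = fa 3a 56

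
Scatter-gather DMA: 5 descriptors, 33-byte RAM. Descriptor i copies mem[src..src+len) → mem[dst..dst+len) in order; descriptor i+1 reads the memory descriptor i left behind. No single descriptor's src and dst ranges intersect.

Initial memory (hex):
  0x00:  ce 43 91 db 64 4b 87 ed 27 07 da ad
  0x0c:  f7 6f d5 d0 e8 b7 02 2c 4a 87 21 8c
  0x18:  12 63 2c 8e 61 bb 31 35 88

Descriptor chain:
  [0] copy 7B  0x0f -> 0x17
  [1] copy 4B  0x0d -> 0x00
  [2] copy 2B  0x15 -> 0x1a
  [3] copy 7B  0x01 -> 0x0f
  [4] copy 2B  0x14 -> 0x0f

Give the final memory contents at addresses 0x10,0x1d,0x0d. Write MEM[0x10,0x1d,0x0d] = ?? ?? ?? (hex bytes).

MEM[0x10,0x1d,0x0d] = ed 87 6f

[0] 0x0f->0x17 len=7 : d0 e8 b7 02 2c 4a 87
[1] 0x0d->0x00 len=4 : 6f d5 d0 e8
[2] 0x15->0x1a len=2 : 87 21
[3] 0x01->0x0f len=7 : d5 d0 e8 64 4b 87 ed
[4] 0x14->0x0f len=2 : 87 ed
query mem[0x10]=0xed, mem[0x1d]=0x87, mem[0x0d]=0x6f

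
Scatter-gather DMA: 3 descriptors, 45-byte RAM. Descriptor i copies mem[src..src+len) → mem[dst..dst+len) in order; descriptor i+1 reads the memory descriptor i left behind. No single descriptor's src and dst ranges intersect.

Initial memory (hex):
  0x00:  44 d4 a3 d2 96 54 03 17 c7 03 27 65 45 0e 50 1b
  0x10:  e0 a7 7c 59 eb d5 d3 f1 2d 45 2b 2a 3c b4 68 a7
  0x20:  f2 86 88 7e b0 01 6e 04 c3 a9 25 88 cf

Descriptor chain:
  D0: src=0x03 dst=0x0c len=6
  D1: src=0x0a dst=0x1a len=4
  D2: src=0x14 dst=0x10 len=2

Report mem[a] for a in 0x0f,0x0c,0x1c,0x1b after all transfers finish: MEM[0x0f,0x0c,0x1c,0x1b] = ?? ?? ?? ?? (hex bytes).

[0] 0x03->0x0c len=6 : d2 96 54 03 17 c7
[1] 0x0a->0x1a len=4 : 27 65 d2 96
[2] 0x14->0x10 len=2 : eb d5
query mem[0x0f]=0x03, mem[0x0c]=0xd2, mem[0x1c]=0xd2, mem[0x1b]=0x65

MEM[0x0f,0x0c,0x1c,0x1b] = 03 d2 d2 65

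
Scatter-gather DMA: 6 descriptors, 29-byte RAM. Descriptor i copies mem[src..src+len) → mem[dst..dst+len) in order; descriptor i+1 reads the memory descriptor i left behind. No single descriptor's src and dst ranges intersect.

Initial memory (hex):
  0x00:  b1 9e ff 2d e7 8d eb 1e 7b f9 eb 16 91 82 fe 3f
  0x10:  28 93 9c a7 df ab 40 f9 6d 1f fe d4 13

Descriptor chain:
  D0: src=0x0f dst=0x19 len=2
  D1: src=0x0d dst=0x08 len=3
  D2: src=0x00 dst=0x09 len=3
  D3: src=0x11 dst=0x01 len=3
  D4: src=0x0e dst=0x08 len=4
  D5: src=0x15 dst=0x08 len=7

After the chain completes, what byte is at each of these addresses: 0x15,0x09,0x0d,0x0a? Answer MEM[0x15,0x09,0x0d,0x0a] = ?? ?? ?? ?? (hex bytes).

[0] 0x0f->0x19 len=2 : 3f 28
[1] 0x0d->0x08 len=3 : 82 fe 3f
[2] 0x00->0x09 len=3 : b1 9e ff
[3] 0x11->0x01 len=3 : 93 9c a7
[4] 0x0e->0x08 len=4 : fe 3f 28 93
[5] 0x15->0x08 len=7 : ab 40 f9 6d 3f 28 d4
query mem[0x15]=0xab, mem[0x09]=0x40, mem[0x0d]=0x28, mem[0x0a]=0xf9

MEM[0x15,0x09,0x0d,0x0a] = ab 40 28 f9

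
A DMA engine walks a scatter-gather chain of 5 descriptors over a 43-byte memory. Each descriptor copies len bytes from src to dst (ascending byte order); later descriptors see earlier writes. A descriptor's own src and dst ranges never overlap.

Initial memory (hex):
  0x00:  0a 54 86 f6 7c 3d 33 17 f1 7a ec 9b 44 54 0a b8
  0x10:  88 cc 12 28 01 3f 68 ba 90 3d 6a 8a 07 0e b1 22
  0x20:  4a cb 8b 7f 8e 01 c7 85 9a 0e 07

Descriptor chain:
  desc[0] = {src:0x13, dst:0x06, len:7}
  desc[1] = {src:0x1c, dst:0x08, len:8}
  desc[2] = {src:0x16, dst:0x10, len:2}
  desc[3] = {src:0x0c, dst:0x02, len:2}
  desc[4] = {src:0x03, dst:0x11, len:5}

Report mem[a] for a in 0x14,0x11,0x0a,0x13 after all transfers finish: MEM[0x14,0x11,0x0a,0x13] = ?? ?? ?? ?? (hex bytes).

[0] 0x13->0x06 len=7 : 28 01 3f 68 ba 90 3d
[1] 0x1c->0x08 len=8 : 07 0e b1 22 4a cb 8b 7f
[2] 0x16->0x10 len=2 : 68 ba
[3] 0x0c->0x02 len=2 : 4a cb
[4] 0x03->0x11 len=5 : cb 7c 3d 28 01
query mem[0x14]=0x28, mem[0x11]=0xcb, mem[0x0a]=0xb1, mem[0x13]=0x3d

MEM[0x14,0x11,0x0a,0x13] = 28 cb b1 3d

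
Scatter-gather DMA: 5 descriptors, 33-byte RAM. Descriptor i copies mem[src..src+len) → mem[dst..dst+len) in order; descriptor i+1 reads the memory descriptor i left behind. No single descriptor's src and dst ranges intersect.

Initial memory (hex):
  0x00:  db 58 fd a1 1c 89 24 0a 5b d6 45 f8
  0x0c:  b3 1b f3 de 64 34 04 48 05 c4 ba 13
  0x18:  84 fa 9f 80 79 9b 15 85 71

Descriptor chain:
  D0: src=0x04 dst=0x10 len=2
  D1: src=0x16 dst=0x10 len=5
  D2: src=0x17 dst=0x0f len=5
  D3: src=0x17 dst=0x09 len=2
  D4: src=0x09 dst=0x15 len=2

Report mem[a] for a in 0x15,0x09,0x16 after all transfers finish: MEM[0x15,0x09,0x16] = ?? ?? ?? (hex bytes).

MEM[0x15,0x09,0x16] = 13 13 84

#0 dst[0x10+2] := {0x1c,0x89}
#1 dst[0x10+5] := {0xba,0x13,0x84,0xfa,0x9f}
#2 dst[0x0f+5] := {0x13,0x84,0xfa,0x9f,0x80}
#3 dst[0x09+2] := {0x13,0x84}
#4 dst[0x15+2] := {0x13,0x84}
query mem[0x15]=0x13, mem[0x09]=0x13, mem[0x16]=0x84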